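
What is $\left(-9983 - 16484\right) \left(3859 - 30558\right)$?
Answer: $706642433$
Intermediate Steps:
$\left(-9983 - 16484\right) \left(3859 - 30558\right) = - 26467 \left(3859 - 30558\right) = \left(-26467\right) \left(-26699\right) = 706642433$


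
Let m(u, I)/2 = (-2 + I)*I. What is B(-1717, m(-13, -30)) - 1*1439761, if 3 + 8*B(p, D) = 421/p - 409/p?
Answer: -19776562259/13736 ≈ -1.4398e+6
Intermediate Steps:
m(u, I) = 2*I*(-2 + I) (m(u, I) = 2*((-2 + I)*I) = 2*(I*(-2 + I)) = 2*I*(-2 + I))
B(p, D) = -3/8 + 3/(2*p) (B(p, D) = -3/8 + (421/p - 409/p)/8 = -3/8 + (12/p)/8 = -3/8 + 3/(2*p))
B(-1717, m(-13, -30)) - 1*1439761 = (3/8)*(4 - 1*(-1717))/(-1717) - 1*1439761 = (3/8)*(-1/1717)*(4 + 1717) - 1439761 = (3/8)*(-1/1717)*1721 - 1439761 = -5163/13736 - 1439761 = -19776562259/13736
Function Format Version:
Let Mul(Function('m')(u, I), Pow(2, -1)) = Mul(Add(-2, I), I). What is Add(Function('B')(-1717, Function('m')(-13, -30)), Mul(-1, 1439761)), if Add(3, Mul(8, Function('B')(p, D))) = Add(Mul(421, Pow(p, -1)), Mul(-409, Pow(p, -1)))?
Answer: Rational(-19776562259, 13736) ≈ -1.4398e+6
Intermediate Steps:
Function('m')(u, I) = Mul(2, I, Add(-2, I)) (Function('m')(u, I) = Mul(2, Mul(Add(-2, I), I)) = Mul(2, Mul(I, Add(-2, I))) = Mul(2, I, Add(-2, I)))
Function('B')(p, D) = Add(Rational(-3, 8), Mul(Rational(3, 2), Pow(p, -1))) (Function('B')(p, D) = Add(Rational(-3, 8), Mul(Rational(1, 8), Add(Mul(421, Pow(p, -1)), Mul(-409, Pow(p, -1))))) = Add(Rational(-3, 8), Mul(Rational(1, 8), Mul(12, Pow(p, -1)))) = Add(Rational(-3, 8), Mul(Rational(3, 2), Pow(p, -1))))
Add(Function('B')(-1717, Function('m')(-13, -30)), Mul(-1, 1439761)) = Add(Mul(Rational(3, 8), Pow(-1717, -1), Add(4, Mul(-1, -1717))), Mul(-1, 1439761)) = Add(Mul(Rational(3, 8), Rational(-1, 1717), Add(4, 1717)), -1439761) = Add(Mul(Rational(3, 8), Rational(-1, 1717), 1721), -1439761) = Add(Rational(-5163, 13736), -1439761) = Rational(-19776562259, 13736)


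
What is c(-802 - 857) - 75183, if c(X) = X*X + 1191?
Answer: 2678289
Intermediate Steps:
c(X) = 1191 + X² (c(X) = X² + 1191 = 1191 + X²)
c(-802 - 857) - 75183 = (1191 + (-802 - 857)²) - 75183 = (1191 + (-1659)²) - 75183 = (1191 + 2752281) - 75183 = 2753472 - 75183 = 2678289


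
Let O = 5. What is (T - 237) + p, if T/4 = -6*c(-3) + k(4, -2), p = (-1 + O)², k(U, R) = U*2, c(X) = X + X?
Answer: -45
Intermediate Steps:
c(X) = 2*X
k(U, R) = 2*U
p = 16 (p = (-1 + 5)² = 4² = 16)
T = 176 (T = 4*(-12*(-3) + 2*4) = 4*(-6*(-6) + 8) = 4*(36 + 8) = 4*44 = 176)
(T - 237) + p = (176 - 237) + 16 = -61 + 16 = -45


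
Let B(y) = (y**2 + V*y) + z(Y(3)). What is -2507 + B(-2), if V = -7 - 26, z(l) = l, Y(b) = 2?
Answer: -2435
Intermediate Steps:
V = -33
B(y) = 2 + y**2 - 33*y (B(y) = (y**2 - 33*y) + 2 = 2 + y**2 - 33*y)
-2507 + B(-2) = -2507 + (2 + (-2)**2 - 33*(-2)) = -2507 + (2 + 4 + 66) = -2507 + 72 = -2435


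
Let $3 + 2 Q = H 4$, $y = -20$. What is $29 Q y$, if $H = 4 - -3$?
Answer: $-7250$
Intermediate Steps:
$H = 7$ ($H = 4 + 3 = 7$)
$Q = \frac{25}{2}$ ($Q = - \frac{3}{2} + \frac{7 \cdot 4}{2} = - \frac{3}{2} + \frac{1}{2} \cdot 28 = - \frac{3}{2} + 14 = \frac{25}{2} \approx 12.5$)
$29 Q y = 29 \cdot \frac{25}{2} \left(-20\right) = \frac{725}{2} \left(-20\right) = -7250$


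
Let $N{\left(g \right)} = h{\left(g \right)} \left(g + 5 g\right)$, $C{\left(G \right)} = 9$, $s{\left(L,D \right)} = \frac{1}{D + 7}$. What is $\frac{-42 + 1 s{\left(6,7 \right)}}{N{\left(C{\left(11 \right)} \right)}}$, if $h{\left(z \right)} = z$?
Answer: $- \frac{587}{6804} \approx -0.086273$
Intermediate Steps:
$s{\left(L,D \right)} = \frac{1}{7 + D}$
$N{\left(g \right)} = 6 g^{2}$ ($N{\left(g \right)} = g \left(g + 5 g\right) = g 6 g = 6 g^{2}$)
$\frac{-42 + 1 s{\left(6,7 \right)}}{N{\left(C{\left(11 \right)} \right)}} = \frac{-42 + 1 \frac{1}{7 + 7}}{6 \cdot 9^{2}} = \frac{-42 + 1 \cdot \frac{1}{14}}{6 \cdot 81} = \frac{-42 + 1 \cdot \frac{1}{14}}{486} = \left(-42 + \frac{1}{14}\right) \frac{1}{486} = \left(- \frac{587}{14}\right) \frac{1}{486} = - \frac{587}{6804}$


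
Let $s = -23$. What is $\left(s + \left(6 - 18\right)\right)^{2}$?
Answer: $1225$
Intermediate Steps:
$\left(s + \left(6 - 18\right)\right)^{2} = \left(-23 + \left(6 - 18\right)\right)^{2} = \left(-23 - 12\right)^{2} = \left(-35\right)^{2} = 1225$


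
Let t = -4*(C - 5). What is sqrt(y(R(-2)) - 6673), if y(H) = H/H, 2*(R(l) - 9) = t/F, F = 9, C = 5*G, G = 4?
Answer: 4*I*sqrt(417) ≈ 81.682*I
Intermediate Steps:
C = 20 (C = 5*4 = 20)
t = -60 (t = -4*(20 - 5) = -4*15 = -60)
R(l) = 17/3 (R(l) = 9 + (-60/9)/2 = 9 + (-60*1/9)/2 = 9 + (1/2)*(-20/3) = 9 - 10/3 = 17/3)
y(H) = 1
sqrt(y(R(-2)) - 6673) = sqrt(1 - 6673) = sqrt(-6672) = 4*I*sqrt(417)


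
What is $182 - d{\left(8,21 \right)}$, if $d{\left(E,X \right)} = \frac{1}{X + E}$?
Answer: $\frac{5277}{29} \approx 181.97$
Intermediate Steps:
$d{\left(E,X \right)} = \frac{1}{E + X}$
$182 - d{\left(8,21 \right)} = 182 - \frac{1}{8 + 21} = 182 - \frac{1}{29} = \frac{5277}{29}$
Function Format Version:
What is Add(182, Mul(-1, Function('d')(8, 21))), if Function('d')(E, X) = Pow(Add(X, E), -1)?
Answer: Rational(5277, 29) ≈ 181.97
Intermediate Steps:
Function('d')(E, X) = Pow(Add(E, X), -1)
Add(182, Mul(-1, Function('d')(8, 21))) = Add(182, Mul(-1, Pow(Add(8, 21), -1))) = Add(182, Mul(-1, Pow(29, -1))) = Add(182, Mul(-1, Rational(1, 29))) = Add(182, Rational(-1, 29)) = Rational(5277, 29)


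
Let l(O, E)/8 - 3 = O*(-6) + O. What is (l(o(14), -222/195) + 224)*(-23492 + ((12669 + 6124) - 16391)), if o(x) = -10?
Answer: -13666320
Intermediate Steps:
l(O, E) = 24 - 40*O (l(O, E) = 24 + 8*(O*(-6) + O) = 24 + 8*(-6*O + O) = 24 + 8*(-5*O) = 24 - 40*O)
(l(o(14), -222/195) + 224)*(-23492 + ((12669 + 6124) - 16391)) = ((24 - 40*(-10)) + 224)*(-23492 + ((12669 + 6124) - 16391)) = ((24 + 400) + 224)*(-23492 + (18793 - 16391)) = (424 + 224)*(-23492 + 2402) = 648*(-21090) = -13666320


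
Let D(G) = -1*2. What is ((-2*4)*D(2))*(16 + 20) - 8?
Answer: 568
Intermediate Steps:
D(G) = -2
((-2*4)*D(2))*(16 + 20) - 8 = (-2*4*(-2))*(16 + 20) - 8 = -8*(-2)*36 - 8 = 16*36 - 8 = 576 - 8 = 568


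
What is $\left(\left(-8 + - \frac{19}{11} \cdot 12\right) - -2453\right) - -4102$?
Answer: $\frac{71789}{11} \approx 6526.3$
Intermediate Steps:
$\left(\left(-8 + - \frac{19}{11} \cdot 12\right) - -2453\right) - -4102 = \left(\left(-8 + \left(-19\right) \frac{1}{11} \cdot 12\right) + 2453\right) + 4102 = \left(\left(-8 - \frac{228}{11}\right) + 2453\right) + 4102 = \left(- \frac{316}{11} + 2453\right) + 4102 = \frac{26667}{11} + 4102 = \frac{71789}{11}$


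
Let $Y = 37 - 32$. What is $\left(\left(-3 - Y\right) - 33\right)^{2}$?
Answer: $1681$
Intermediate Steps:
$Y = 5$
$\left(\left(-3 - Y\right) - 33\right)^{2} = \left(\left(-3 - 5\right) - 33\right)^{2} = \left(-8 - 33\right)^{2} = \left(-41\right)^{2} = 1681$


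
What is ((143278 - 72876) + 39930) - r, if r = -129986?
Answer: 240318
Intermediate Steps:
((143278 - 72876) + 39930) - r = ((143278 - 72876) + 39930) - 1*(-129986) = (70402 + 39930) + 129986 = 110332 + 129986 = 240318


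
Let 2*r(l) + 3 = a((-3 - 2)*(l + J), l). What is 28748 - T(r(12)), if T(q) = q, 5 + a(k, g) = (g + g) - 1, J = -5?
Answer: 57481/2 ≈ 28741.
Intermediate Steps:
a(k, g) = -6 + 2*g (a(k, g) = -5 + ((g + g) - 1) = -5 + (2*g - 1) = -5 + (-1 + 2*g) = -6 + 2*g)
r(l) = -9/2 + l (r(l) = -3/2 + (-6 + 2*l)/2 = -3/2 + (-3 + l) = -9/2 + l)
28748 - T(r(12)) = 28748 - (-9/2 + 12) = 28748 - 1*15/2 = 28748 - 15/2 = 57481/2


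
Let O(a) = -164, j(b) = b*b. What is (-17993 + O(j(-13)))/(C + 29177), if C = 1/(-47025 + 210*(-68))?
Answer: -1113114885/1788695984 ≈ -0.62230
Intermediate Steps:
j(b) = b²
C = -1/61305 (C = 1/(-47025 - 14280) = 1/(-61305) = -1/61305 ≈ -1.6312e-5)
(-17993 + O(j(-13)))/(C + 29177) = (-17993 - 164)/(-1/61305 + 29177) = -18157/1788695984/61305 = -18157*61305/1788695984 = -1113114885/1788695984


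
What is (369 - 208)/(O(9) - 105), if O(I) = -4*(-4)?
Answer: -161/89 ≈ -1.8090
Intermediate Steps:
O(I) = 16
(369 - 208)/(O(9) - 105) = (369 - 208)/(16 - 105) = 161/(-89) = 161*(-1/89) = -161/89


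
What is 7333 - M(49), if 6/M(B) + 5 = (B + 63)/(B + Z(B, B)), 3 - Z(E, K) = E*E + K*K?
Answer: 29168091/3977 ≈ 7334.2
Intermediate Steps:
Z(E, K) = 3 - E**2 - K**2 (Z(E, K) = 3 - (E*E + K*K) = 3 - (E**2 + K**2) = 3 + (-E**2 - K**2) = 3 - E**2 - K**2)
M(B) = 6/(-5 + (63 + B)/(3 + B - 2*B**2)) (M(B) = 6/(-5 + (B + 63)/(B + (3 - B**2 - B**2))) = 6/(-5 + (63 + B)/(B + (3 - 2*B**2))) = 6/(-5 + (63 + B)/(3 + B - 2*B**2)))
7333 - M(49) = 7333 - 3*(3 + 49 - 2*49**2)/(24 - 2*49 + 5*49**2) = 7333 - 3*(3 + 49 - 2*2401)/(24 - 98 + 5*2401) = 7333 - 3*(3 + 49 - 4802)/(24 - 98 + 12005) = 7333 - 3*(-4750)/11931 = 7333 - 1*(-4750/3977) = 7333 + 4750/3977 = 29168091/3977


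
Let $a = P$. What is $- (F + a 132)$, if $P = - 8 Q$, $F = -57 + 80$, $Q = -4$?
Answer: $-4247$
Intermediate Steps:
$F = 23$
$P = 32$ ($P = \left(-8\right) \left(-4\right) = 32$)
$a = 32$
$- (F + a 132) = - (23 + 32 \cdot 132) = - (23 + 4224) = \left(-1\right) 4247 = -4247$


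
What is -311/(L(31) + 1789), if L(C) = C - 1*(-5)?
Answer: -311/1825 ≈ -0.17041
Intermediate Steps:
L(C) = 5 + C (L(C) = C + 5 = 5 + C)
-311/(L(31) + 1789) = -311/((5 + 31) + 1789) = -311/(36 + 1789) = -311/1825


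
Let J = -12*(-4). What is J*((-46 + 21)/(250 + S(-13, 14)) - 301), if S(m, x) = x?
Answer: -158978/11 ≈ -14453.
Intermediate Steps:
J = 48
J*((-46 + 21)/(250 + S(-13, 14)) - 301) = 48*((-46 + 21)/(250 + 14) - 301) = 48*(-25/264 - 301) = 48*(-79489/264) = -158978/11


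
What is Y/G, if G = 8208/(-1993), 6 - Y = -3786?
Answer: -157447/171 ≈ -920.74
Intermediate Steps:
Y = 3792 (Y = 6 - 1*(-3786) = 6 + 3786 = 3792)
G = -8208/1993 (G = 8208*(-1/1993) = -8208/1993 ≈ -4.1184)
Y/G = 3792/(-8208/1993) = 3792*(-1993/8208) = -157447/171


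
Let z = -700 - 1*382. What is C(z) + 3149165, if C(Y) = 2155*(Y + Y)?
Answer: -1514255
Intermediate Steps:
z = -1082 (z = -700 - 382 = -1082)
C(Y) = 4310*Y (C(Y) = 2155*(2*Y) = 4310*Y)
C(z) + 3149165 = 4310*(-1082) + 3149165 = -4663420 + 3149165 = -1514255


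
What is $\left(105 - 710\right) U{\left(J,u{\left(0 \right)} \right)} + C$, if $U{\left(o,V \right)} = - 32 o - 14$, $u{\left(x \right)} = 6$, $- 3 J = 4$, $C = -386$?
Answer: $- \frac{53188}{3} \approx -17729.0$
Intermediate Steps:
$J = - \frac{4}{3}$ ($J = \left(- \frac{1}{3}\right) 4 = - \frac{4}{3} \approx -1.3333$)
$U{\left(o,V \right)} = -14 - 32 o$
$\left(105 - 710\right) U{\left(J,u{\left(0 \right)} \right)} + C = \left(105 - 710\right) \left(-14 - - \frac{128}{3}\right) - 386 = - 605 \left(-14 + \frac{128}{3}\right) - 386 = \left(-605\right) \frac{86}{3} - 386 = - \frac{52030}{3} - 386 = - \frac{53188}{3}$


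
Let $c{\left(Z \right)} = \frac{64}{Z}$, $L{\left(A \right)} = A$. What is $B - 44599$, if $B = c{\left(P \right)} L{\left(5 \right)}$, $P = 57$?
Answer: $- \frac{2541823}{57} \approx -44593.0$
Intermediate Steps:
$B = \frac{320}{57}$ ($B = \frac{64}{57} \cdot 5 = \frac{320}{57} \approx 5.614$)
$B - 44599 = \frac{320}{57} - 44599 = - \frac{2541823}{57}$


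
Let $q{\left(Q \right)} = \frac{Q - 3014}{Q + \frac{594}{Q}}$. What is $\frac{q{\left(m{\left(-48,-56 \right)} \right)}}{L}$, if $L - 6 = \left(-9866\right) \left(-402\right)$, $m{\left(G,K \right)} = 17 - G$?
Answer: $- \frac{63895}{6370939674} \approx -1.0029 \cdot 10^{-5}$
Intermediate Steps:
$L = 3966138$ ($L = 6 - -3966132 = 6 + 3966132 = 3966138$)
$q{\left(Q \right)} = \frac{-3014 + Q}{Q + \frac{594}{Q}}$
$\frac{q{\left(m{\left(-48,-56 \right)} \right)}}{L} = \frac{\left(17 - -48\right) \frac{1}{594 + \left(17 - -48\right)^{2}} \left(-3014 + \left(17 - -48\right)\right)}{3966138} = \frac{\left(17 + 48\right) \left(-3014 + \left(17 + 48\right)\right)}{594 + \left(17 + 48\right)^{2}} \cdot \frac{1}{3966138} = \frac{65 \left(-3014 + 65\right)}{594 + 65^{2}} \cdot \frac{1}{3966138} = 65 \frac{1}{594 + 4225} \left(-2949\right) \frac{1}{3966138} = 65 \cdot \frac{1}{4819} \left(-2949\right) \frac{1}{3966138} = \left(- \frac{191685}{4819}\right) \frac{1}{3966138} = - \frac{63895}{6370939674}$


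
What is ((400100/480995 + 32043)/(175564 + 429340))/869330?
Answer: 3082584577/50587321032389680 ≈ 6.0936e-8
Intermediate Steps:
((400100/480995 + 32043)/(175564 + 429340))/869330 = ((400100*(1/480995) + 32043)/604904)*(1/869330) = ((80020/96199 + 32043)*(1/604904))*(1/869330) = ((3082584577/96199)*(1/604904))*(1/869330) = (3082584577/58191159896)*(1/869330) = 3082584577/50587321032389680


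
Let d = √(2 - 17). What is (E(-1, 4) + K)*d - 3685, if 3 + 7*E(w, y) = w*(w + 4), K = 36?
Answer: -3685 + 246*I*√15/7 ≈ -3685.0 + 136.11*I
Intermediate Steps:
d = I*√15 (d = √(-15) = I*√15 ≈ 3.873*I)
E(w, y) = -3/7 + w*(4 + w)/7 (E(w, y) = -3/7 + (w*(w + 4))/7 = -3/7 + (w*(4 + w))/7 = -3/7 + w*(4 + w)/7)
(E(-1, 4) + K)*d - 3685 = ((-3/7 + (⅐)*(-1)² + (4/7)*(-1)) + 36)*(I*√15) - 3685 = ((-3/7 + (⅐)*1 - 4/7) + 36)*(I*√15) - 3685 = ((-3/7 + ⅐ - 4/7) + 36)*(I*√15) - 3685 = (-6/7 + 36)*(I*√15) - 3685 = 246*(I*√15)/7 - 3685 = 246*I*√15/7 - 3685 = -3685 + 246*I*√15/7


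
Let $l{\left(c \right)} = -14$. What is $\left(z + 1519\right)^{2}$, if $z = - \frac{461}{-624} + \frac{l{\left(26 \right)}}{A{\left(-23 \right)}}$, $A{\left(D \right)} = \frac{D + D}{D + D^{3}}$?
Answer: $\frac{1867931758729}{389376} \approx 4.7972 \cdot 10^{6}$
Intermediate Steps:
$A{\left(D \right)} = \frac{2 D}{D + D^{3}}$
$z = - \frac{2314579}{624}$ ($z = - \frac{461}{-624} - \frac{14}{2 \frac{1}{1 + \left(-23\right)^{2}}} = \left(-461\right) \left(- \frac{1}{624}\right) - \frac{14}{2 \frac{1}{1 + 529}} = \frac{461}{624} - \frac{14}{2 \cdot \frac{1}{530}} = \frac{461}{624} - 14 \frac{1}{\frac{1}{265}} = \frac{461}{624} - 3710 = - \frac{2314579}{624} \approx -3709.3$)
$\left(z + 1519\right)^{2} = \left(- \frac{2314579}{624} + 1519\right)^{2} = \left(- \frac{1366723}{624}\right)^{2} = \frac{1867931758729}{389376}$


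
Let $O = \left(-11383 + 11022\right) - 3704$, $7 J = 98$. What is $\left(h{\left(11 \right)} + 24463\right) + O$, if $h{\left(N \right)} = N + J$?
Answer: $20423$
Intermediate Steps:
$J = 14$ ($J = \frac{1}{7} \cdot 98 = 14$)
$O = -4065$ ($O = -361 - 3704 = -4065$)
$h{\left(N \right)} = 14 + N$ ($h{\left(N \right)} = N + 14 = 14 + N$)
$\left(h{\left(11 \right)} + 24463\right) + O = \left(\left(14 + 11\right) + 24463\right) - 4065 = \left(25 + 24463\right) - 4065 = 24488 - 4065 = 20423$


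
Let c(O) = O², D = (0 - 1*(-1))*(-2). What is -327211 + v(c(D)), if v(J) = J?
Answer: -327207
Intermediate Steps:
D = -2 (D = (0 + 1)*(-2) = 1*(-2) = -2)
-327211 + v(c(D)) = -327211 + (-2)² = -327211 + 4 = -327207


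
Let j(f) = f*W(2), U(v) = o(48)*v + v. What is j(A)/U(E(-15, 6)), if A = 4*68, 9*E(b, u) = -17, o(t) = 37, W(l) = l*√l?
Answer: -144*√2/19 ≈ -10.718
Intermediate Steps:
W(l) = l^(3/2)
E(b, u) = -17/9 (E(b, u) = (⅑)*(-17) = -17/9)
U(v) = 38*v (U(v) = 37*v + v = 38*v)
A = 272
j(f) = 2*f*√2 (j(f) = f*2^(3/2) = f*(2*√2) = 2*f*√2)
j(A)/U(E(-15, 6)) = (2*272*√2)/((38*(-17/9))) = (544*√2)/(-646/9) = (544*√2)*(-9/646) = -144*√2/19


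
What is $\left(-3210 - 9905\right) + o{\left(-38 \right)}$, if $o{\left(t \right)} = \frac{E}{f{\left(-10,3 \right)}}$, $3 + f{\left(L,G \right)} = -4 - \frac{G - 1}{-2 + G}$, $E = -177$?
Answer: $- \frac{39286}{3} \approx -13095.0$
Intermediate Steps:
$f{\left(L,G \right)} = -7 - \frac{-1 + G}{-2 + G}$ ($f{\left(L,G \right)} = -3 - \left(4 + \frac{G - 1}{-2 + G}\right) = -3 - \left(4 + \frac{-1 + G}{-2 + G}\right) = -7 - \frac{-1 + G}{-2 + G}$)
$o{\left(t \right)} = \frac{59}{3}$ ($o{\left(t \right)} = - \frac{177}{\frac{1}{-2 + 3} \left(15 - 24\right)} = - \frac{177}{1^{-1} \left(15 - 24\right)} = - \frac{177}{1 \left(-9\right)} = - \frac{177}{-9} = \left(-177\right) \left(- \frac{1}{9}\right) = \frac{59}{3}$)
$\left(-3210 - 9905\right) + o{\left(-38 \right)} = \left(-3210 - 9905\right) + \frac{59}{3} = -13115 + \frac{59}{3} = - \frac{39286}{3}$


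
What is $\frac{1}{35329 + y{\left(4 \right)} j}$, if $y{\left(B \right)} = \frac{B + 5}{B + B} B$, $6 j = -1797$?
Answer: $\frac{4}{135925} \approx 2.9428 \cdot 10^{-5}$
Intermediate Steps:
$j = - \frac{599}{2}$ ($j = \frac{1}{6} \left(-1797\right) = - \frac{599}{2} \approx -299.5$)
$y{\left(B \right)} = \frac{5}{2} + \frac{B}{2}$ ($y{\left(B \right)} = \frac{5 + B}{2 B} B = \frac{5}{2} + \frac{B}{2}$)
$\frac{1}{35329 + y{\left(4 \right)} j} = \frac{1}{35329 + \left(\frac{5}{2} + \frac{1}{2} \cdot 4\right) \left(- \frac{599}{2}\right)} = \frac{1}{35329 + \left(\frac{5}{2} + 2\right) \left(- \frac{599}{2}\right)} = \frac{1}{35329 + \frac{9}{2} \left(- \frac{599}{2}\right)} = \frac{1}{35329 - \frac{5391}{4}} = \frac{1}{\frac{135925}{4}} = \frac{4}{135925}$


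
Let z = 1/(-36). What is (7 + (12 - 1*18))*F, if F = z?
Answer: -1/36 ≈ -0.027778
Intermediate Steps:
z = -1/36 ≈ -0.027778
F = -1/36 ≈ -0.027778
(7 + (12 - 1*18))*F = (7 + (12 - 1*18))*(-1/36) = (7 + (12 - 18))*(-1/36) = (7 - 6)*(-1/36) = 1*(-1/36) = -1/36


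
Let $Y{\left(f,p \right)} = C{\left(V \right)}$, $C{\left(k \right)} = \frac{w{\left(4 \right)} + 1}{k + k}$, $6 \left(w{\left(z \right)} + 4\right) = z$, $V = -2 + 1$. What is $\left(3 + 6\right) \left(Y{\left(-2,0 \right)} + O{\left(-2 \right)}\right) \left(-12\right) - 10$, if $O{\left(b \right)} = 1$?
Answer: $-244$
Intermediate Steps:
$V = -1$
$w{\left(z \right)} = -4 + \frac{z}{6}$
$C{\left(k \right)} = - \frac{7}{6 k}$ ($C{\left(k \right)} = \frac{\left(-4 + \frac{1}{6} \cdot 4\right) + 1}{k + k} = \frac{\left(-4 + \frac{2}{3}\right) + 1}{2 k} = \left(- \frac{10}{3} + 1\right) \frac{1}{2 k} = - \frac{7 \frac{1}{2 k}}{3} = - \frac{7}{6 k}$)
$Y{\left(f,p \right)} = \frac{7}{6}$ ($Y{\left(f,p \right)} = - \frac{7}{6 \left(-1\right)} = \left(- \frac{7}{6}\right) \left(-1\right) = \frac{7}{6}$)
$\left(3 + 6\right) \left(Y{\left(-2,0 \right)} + O{\left(-2 \right)}\right) \left(-12\right) - 10 = \left(3 + 6\right) \left(\frac{7}{6} + 1\right) \left(-12\right) - 10 = 9 \cdot \frac{13}{6} \left(-12\right) - 10 = \frac{39}{2} \left(-12\right) - 10 = -234 - 10 = -244$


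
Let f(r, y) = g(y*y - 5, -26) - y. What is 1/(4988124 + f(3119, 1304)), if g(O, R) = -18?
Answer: 1/4986802 ≈ 2.0053e-7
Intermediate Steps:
f(r, y) = -18 - y
1/(4988124 + f(3119, 1304)) = 1/(4988124 + (-18 - 1*1304)) = 1/(4988124 + (-18 - 1304)) = 1/(4988124 - 1322) = 1/4986802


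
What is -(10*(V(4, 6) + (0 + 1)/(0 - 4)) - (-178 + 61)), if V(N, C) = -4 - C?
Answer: -29/2 ≈ -14.500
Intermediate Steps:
-(10*(V(4, 6) + (0 + 1)/(0 - 4)) - (-178 + 61)) = -(10*((-4 - 1*6) + (0 + 1)/(0 - 4)) - (-178 + 61)) = -(10*((-4 - 6) + 1/(-4)) - 1*(-117)) = -(10*(-10 + 1*(-¼)) + 117) = -(10*(-10 - ¼) + 117) = -(10*(-41/4) + 117) = -(-205/2 + 117) = -1*29/2 = -29/2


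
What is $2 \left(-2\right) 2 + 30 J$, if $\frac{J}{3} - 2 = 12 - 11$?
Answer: $262$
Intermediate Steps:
$J = 9$ ($J = 6 + 3 \left(12 - 11\right) = 6 + 3 \cdot 1 = 6 + 3 = 9$)
$2 \left(-2\right) 2 + 30 J = 2 \left(-2\right) 2 + 30 \cdot 9 = \left(-4\right) 2 + 270 = -8 + 270 = 262$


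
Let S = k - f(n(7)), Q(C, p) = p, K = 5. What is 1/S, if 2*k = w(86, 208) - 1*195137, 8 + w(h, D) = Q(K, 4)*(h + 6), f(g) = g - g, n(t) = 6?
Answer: -2/194777 ≈ -1.0268e-5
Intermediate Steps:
f(g) = 0
w(h, D) = 16 + 4*h (w(h, D) = -8 + 4*(h + 6) = -8 + 4*(6 + h) = -8 + (24 + 4*h) = 16 + 4*h)
k = -194777/2 (k = ((16 + 4*86) - 1*195137)/2 = ((16 + 344) - 195137)/2 = (360 - 195137)/2 = (½)*(-194777) = -194777/2 ≈ -97389.)
S = -194777/2 (S = -194777/2 - 1*0 = -194777/2 + 0 = -194777/2 ≈ -97389.)
1/S = 1/(-194777/2) = -2/194777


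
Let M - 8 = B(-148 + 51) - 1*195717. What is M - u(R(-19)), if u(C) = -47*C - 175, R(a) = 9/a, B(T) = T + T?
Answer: -3719255/19 ≈ -1.9575e+5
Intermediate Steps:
B(T) = 2*T
u(C) = -175 - 47*C
M = -195903 (M = 8 + (2*(-148 + 51) - 1*195717) = 8 + (2*(-97) - 195717) = 8 + (-194 - 195717) = 8 - 195911 = -195903)
M - u(R(-19)) = -195903 - (-175 - 423/(-19)) = -195903 - (-175 - 423*(-1)/19) = -195903 - (-175 - 47*(-9/19)) = -195903 - (-175 + 423/19) = -195903 - 1*(-2902/19) = -195903 + 2902/19 = -3719255/19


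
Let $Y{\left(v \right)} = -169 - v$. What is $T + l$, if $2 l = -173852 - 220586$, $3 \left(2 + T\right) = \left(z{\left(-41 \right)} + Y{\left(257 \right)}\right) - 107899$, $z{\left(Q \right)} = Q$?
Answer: $-233343$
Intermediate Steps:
$T = -36124$ ($T = -2 + \frac{\left(-41 - 426\right) - 107899}{3} = -2 + \frac{-467 - 107899}{3} = -2 + \frac{1}{3} \left(-108366\right) = -2 - 36122 = -36124$)
$l = -197219$ ($l = \frac{-173852 - 220586}{2} = \frac{1}{2} \left(-394438\right) = -197219$)
$T + l = -36124 - 197219 = -233343$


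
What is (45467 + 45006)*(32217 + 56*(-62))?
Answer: 2600646385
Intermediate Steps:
(45467 + 45006)*(32217 + 56*(-62)) = 90473*(32217 - 3472) = 90473*28745 = 2600646385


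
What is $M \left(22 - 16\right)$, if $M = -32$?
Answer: $-192$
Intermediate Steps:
$M \left(22 - 16\right) = - 32 \left(22 - 16\right) = \left(-32\right) 6 = -192$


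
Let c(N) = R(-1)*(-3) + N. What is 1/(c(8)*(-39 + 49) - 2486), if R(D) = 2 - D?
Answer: -1/2496 ≈ -0.00040064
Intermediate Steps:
c(N) = -9 + N (c(N) = (2 - 1*(-1))*(-3) + N = (2 + 1)*(-3) + N = 3*(-3) + N = -9 + N)
1/(c(8)*(-39 + 49) - 2486) = 1/((-9 + 8)*(-39 + 49) - 2486) = 1/(-1*10 - 2486) = 1/(-10 - 2486) = 1/(-2496) = -1/2496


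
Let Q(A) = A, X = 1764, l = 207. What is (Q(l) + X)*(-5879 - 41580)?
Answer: -93541689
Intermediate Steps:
(Q(l) + X)*(-5879 - 41580) = (207 + 1764)*(-5879 - 41580) = 1971*(-47459) = -93541689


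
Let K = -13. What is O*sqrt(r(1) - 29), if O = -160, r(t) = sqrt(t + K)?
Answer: -160*sqrt(-29 + 2*I*sqrt(3)) ≈ -51.37 - 863.16*I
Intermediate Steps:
r(t) = sqrt(-13 + t) (r(t) = sqrt(t - 13) = sqrt(-13 + t))
O*sqrt(r(1) - 29) = -160*sqrt(sqrt(-13 + 1) - 29) = -160*sqrt(sqrt(-12) - 29) = -160*sqrt(2*I*sqrt(3) - 29) = -160*sqrt(-29 + 2*I*sqrt(3))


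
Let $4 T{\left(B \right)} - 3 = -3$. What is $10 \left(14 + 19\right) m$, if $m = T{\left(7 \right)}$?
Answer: $0$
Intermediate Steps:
$T{\left(B \right)} = 0$ ($T{\left(B \right)} = \frac{3}{4} + \frac{1}{4} \left(-3\right) = \frac{3}{4} - \frac{3}{4} = 0$)
$m = 0$
$10 \left(14 + 19\right) m = 10 \left(14 + 19\right) 0 = 10 \cdot 33 \cdot 0 = 330 \cdot 0 = 0$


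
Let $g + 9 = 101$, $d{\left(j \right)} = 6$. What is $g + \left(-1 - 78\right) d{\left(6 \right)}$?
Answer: $-382$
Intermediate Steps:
$g = 92$ ($g = -9 + 101 = 92$)
$g + \left(-1 - 78\right) d{\left(6 \right)} = 92 + \left(-1 - 78\right) 6 = 92 - 474 = -382$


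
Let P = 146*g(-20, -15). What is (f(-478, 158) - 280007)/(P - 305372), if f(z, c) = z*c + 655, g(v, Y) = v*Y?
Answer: 88719/65393 ≈ 1.3567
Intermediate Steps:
g(v, Y) = Y*v
P = 43800 (P = 146*(-15*(-20)) = 146*300 = 43800)
f(z, c) = 655 + c*z (f(z, c) = c*z + 655 = 655 + c*z)
(f(-478, 158) - 280007)/(P - 305372) = ((655 + 158*(-478)) - 280007)/(43800 - 305372) = ((655 - 75524) - 280007)/(-261572) = (-74869 - 280007)*(-1/261572) = -354876*(-1/261572) = 88719/65393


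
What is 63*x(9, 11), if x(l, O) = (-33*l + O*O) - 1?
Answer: -11151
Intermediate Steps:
x(l, O) = -1 + O² - 33*l (x(l, O) = (-33*l + O²) - 1 = (O² - 33*l) - 1 = -1 + O² - 33*l)
63*x(9, 11) = 63*(-1 + 11² - 33*9) = 63*(-1 + 121 - 297) = 63*(-177) = -11151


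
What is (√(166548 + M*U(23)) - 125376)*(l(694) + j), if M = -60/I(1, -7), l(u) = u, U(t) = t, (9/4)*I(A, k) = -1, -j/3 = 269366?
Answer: 101229083904 - 807404*√169653 ≈ 1.0090e+11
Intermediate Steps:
j = -808098 (j = -3*269366 = -808098)
I(A, k) = -4/9 (I(A, k) = (4/9)*(-1) = -4/9)
M = 135 (M = -60/(-4/9) = -60*(-9/4) = 135)
(√(166548 + M*U(23)) - 125376)*(l(694) + j) = (√(166548 + 135*23) - 125376)*(694 - 808098) = (√(166548 + 3105) - 125376)*(-807404) = (√169653 - 125376)*(-807404) = (-125376 + √169653)*(-807404) = 101229083904 - 807404*√169653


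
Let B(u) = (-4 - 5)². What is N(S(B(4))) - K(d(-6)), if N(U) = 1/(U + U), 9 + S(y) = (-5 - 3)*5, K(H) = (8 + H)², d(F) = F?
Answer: -393/98 ≈ -4.0102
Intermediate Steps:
B(u) = 81 (B(u) = (-9)² = 81)
S(y) = -49 (S(y) = -9 + (-5 - 3)*5 = -9 - 8*5 = -9 - 40 = -49)
N(U) = 1/(2*U)
N(S(B(4))) - K(d(-6)) = (½)/(-49) - (8 - 6)² = (½)*(-1/49) - 1*2² = -1/98 - 1*4 = -1/98 - 4 = -393/98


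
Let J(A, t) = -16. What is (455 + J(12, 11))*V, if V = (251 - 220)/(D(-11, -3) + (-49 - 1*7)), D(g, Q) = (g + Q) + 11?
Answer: -13609/59 ≈ -230.66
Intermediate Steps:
D(g, Q) = 11 + Q + g (D(g, Q) = (Q + g) + 11 = 11 + Q + g)
V = -31/59 (V = (251 - 220)/((11 - 3 - 11) + (-49 - 1*7)) = 31/(-3 + (-49 - 7)) = 31/(-3 - 56) = 31/(-59) = 31*(-1/59) = -31/59 ≈ -0.52542)
(455 + J(12, 11))*V = (455 - 16)*(-31/59) = 439*(-31/59) = -13609/59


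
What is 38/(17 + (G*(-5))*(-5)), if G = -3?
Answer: -19/29 ≈ -0.65517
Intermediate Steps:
38/(17 + (G*(-5))*(-5)) = 38/(17 - 3*(-5)*(-5)) = 38/(17 + 15*(-5)) = 38/(17 - 75) = 38/(-58) = -1/58*38 = -19/29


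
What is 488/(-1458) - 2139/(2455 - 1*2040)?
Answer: -1660591/302535 ≈ -5.4889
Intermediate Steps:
488/(-1458) - 2139/(2455 - 1*2040) = 488*(-1/1458) - 2139/(2455 - 2040) = -244/729 - 2139/415 = -1660591/302535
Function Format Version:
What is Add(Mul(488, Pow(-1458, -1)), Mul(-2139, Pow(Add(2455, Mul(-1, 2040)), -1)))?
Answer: Rational(-1660591, 302535) ≈ -5.4889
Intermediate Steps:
Add(Mul(488, Pow(-1458, -1)), Mul(-2139, Pow(Add(2455, Mul(-1, 2040)), -1))) = Add(Mul(488, Rational(-1, 1458)), Mul(-2139, Pow(Add(2455, -2040), -1))) = Add(Rational(-244, 729), Mul(-2139, Pow(415, -1))) = Add(Rational(-244, 729), Mul(-2139, Rational(1, 415))) = Add(Rational(-244, 729), Rational(-2139, 415)) = Rational(-1660591, 302535)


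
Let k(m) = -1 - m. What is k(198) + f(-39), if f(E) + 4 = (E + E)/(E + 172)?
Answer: -27077/133 ≈ -203.59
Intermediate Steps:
f(E) = -4 + 2*E/(172 + E) (f(E) = -4 + (E + E)/(E + 172) = -4 + (2*E)/(172 + E) = -4 + 2*E/(172 + E))
k(198) + f(-39) = (-1 - 1*198) + 2*(-344 - 1*(-39))/(172 - 39) = (-1 - 198) + 2*(-344 + 39)/133 = -199 + 2*(1/133)*(-305) = -199 - 610/133 = -27077/133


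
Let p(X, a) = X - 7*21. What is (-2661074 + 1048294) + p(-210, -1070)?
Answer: -1613137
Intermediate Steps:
p(X, a) = -147 + X (p(X, a) = X - 147 = -147 + X)
(-2661074 + 1048294) + p(-210, -1070) = (-2661074 + 1048294) + (-147 - 210) = -1612780 - 357 = -1613137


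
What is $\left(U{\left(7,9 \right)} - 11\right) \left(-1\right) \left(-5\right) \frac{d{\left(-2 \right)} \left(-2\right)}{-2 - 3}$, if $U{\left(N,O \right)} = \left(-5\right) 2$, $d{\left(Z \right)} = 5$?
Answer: $-210$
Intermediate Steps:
$U{\left(N,O \right)} = -10$
$\left(U{\left(7,9 \right)} - 11\right) \left(-1\right) \left(-5\right) \frac{d{\left(-2 \right)} \left(-2\right)}{-2 - 3} = \left(-10 - 11\right) \left(-1\right) \left(-5\right) \frac{5 \left(-2\right)}{-2 - 3} = - 21 \cdot 5 \left(- \frac{10}{-5}\right) = - 21 \cdot 5 \left(\left(-10\right) \left(- \frac{1}{5}\right)\right) = - 21 \cdot 5 \cdot 2 = \left(-21\right) 10 = -210$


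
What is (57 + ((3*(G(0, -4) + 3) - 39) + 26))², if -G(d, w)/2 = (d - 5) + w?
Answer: 11449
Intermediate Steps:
G(d, w) = 10 - 2*d - 2*w (G(d, w) = -2*((d - 5) + w) = -2*((-5 + d) + w) = -2*(-5 + d + w) = 10 - 2*d - 2*w)
(57 + ((3*(G(0, -4) + 3) - 39) + 26))² = (57 + ((3*((10 - 2*0 - 2*(-4)) + 3) - 39) + 26))² = (57 + ((3*((10 + 0 + 8) + 3) - 39) + 26))² = (57 + ((3*(18 + 3) - 39) + 26))² = (57 + ((3*21 - 39) + 26))² = (57 + ((63 - 39) + 26))² = (57 + (24 + 26))² = (57 + 50)² = 107² = 11449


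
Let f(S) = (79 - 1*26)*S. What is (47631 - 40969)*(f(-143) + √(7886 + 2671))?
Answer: -50491298 + 19986*√1173 ≈ -4.9807e+7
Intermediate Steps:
f(S) = 53*S (f(S) = (79 - 26)*S = 53*S)
(47631 - 40969)*(f(-143) + √(7886 + 2671)) = (47631 - 40969)*(53*(-143) + √(7886 + 2671)) = 6662*(-7579 + √10557) = 6662*(-7579 + 3*√1173) = -50491298 + 19986*√1173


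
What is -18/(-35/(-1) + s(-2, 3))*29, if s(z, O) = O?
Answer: -261/19 ≈ -13.737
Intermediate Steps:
-18/(-35/(-1) + s(-2, 3))*29 = -18/(-35/(-1) + 3)*29 = -18/(-35*(-1) + 3)*29 = -18/(35 + 3)*29 = -18/38*29 = -18*1/38*29 = -9/19*29 = -261/19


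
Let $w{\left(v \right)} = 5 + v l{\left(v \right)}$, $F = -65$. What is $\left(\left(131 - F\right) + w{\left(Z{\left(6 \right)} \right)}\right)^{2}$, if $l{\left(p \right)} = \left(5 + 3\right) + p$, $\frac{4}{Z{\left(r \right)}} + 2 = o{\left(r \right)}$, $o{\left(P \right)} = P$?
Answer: $44100$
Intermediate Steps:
$Z{\left(r \right)} = \frac{4}{-2 + r}$
$l{\left(p \right)} = 8 + p$
$w{\left(v \right)} = 5 + v \left(8 + v\right)$
$\left(\left(131 - F\right) + w{\left(Z{\left(6 \right)} \right)}\right)^{2} = \left(\left(131 - -65\right) + \left(5 + \frac{4}{-2 + 6} \left(8 + \frac{4}{-2 + 6}\right)\right)\right)^{2} = \left(\left(131 + 65\right) + \left(5 + \frac{4}{4} \left(8 + \frac{4}{4}\right)\right)\right)^{2} = \left(196 + \left(5 + 4 \cdot \frac{1}{4} \left(8 + 4 \cdot \frac{1}{4}\right)\right)\right)^{2} = \left(196 + \left(5 + 1 \left(8 + 1\right)\right)\right)^{2} = \left(196 + \left(5 + 1 \cdot 9\right)\right)^{2} = \left(196 + \left(5 + 9\right)\right)^{2} = \left(196 + 14\right)^{2} = 210^{2} = 44100$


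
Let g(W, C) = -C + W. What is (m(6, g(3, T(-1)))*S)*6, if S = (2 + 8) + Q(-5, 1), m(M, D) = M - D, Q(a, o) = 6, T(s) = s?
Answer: 192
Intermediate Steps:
g(W, C) = W - C
S = 16 (S = (2 + 8) + 6 = 10 + 6 = 16)
(m(6, g(3, T(-1)))*S)*6 = ((6 - (3 - 1*(-1)))*16)*6 = ((6 - (3 + 1))*16)*6 = ((6 - 1*4)*16)*6 = ((6 - 4)*16)*6 = (2*16)*6 = 32*6 = 192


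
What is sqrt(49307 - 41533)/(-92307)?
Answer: -13*sqrt(46)/92307 ≈ -0.00095518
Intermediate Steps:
sqrt(49307 - 41533)/(-92307) = sqrt(7774)*(-1/92307) = (13*sqrt(46))*(-1/92307) = -13*sqrt(46)/92307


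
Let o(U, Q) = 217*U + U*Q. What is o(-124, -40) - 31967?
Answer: -53915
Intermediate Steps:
o(U, Q) = 217*U + Q*U
o(-124, -40) - 31967 = -124*(217 - 40) - 31967 = -124*177 - 31967 = -21948 - 31967 = -53915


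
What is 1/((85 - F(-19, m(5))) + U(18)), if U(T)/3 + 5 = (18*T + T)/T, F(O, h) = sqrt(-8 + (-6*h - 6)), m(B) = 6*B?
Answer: 127/16323 + I*sqrt(194)/16323 ≈ 0.0077804 + 0.0008533*I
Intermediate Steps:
F(O, h) = sqrt(-14 - 6*h) (F(O, h) = sqrt(-8 + (-6 - 6*h)) = sqrt(-14 - 6*h))
U(T) = 42 (U(T) = -15 + 3*((18*T + T)/T) = -15 + 3*((19*T)/T) = -15 + 3*19 = -15 + 57 = 42)
1/((85 - F(-19, m(5))) + U(18)) = 1/((85 - sqrt(-14 - 36*5)) + 42) = 1/((85 - sqrt(-14 - 6*30)) + 42) = 1/((85 - sqrt(-14 - 180)) + 42) = 1/((85 - sqrt(-194)) + 42) = 1/((85 - I*sqrt(194)) + 42) = 1/(127 - I*sqrt(194))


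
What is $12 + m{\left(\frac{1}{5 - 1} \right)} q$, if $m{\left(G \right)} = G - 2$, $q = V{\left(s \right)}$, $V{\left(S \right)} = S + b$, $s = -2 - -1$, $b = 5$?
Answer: $5$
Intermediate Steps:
$s = -1$ ($s = -2 + 1 = -1$)
$V{\left(S \right)} = 5 + S$ ($V{\left(S \right)} = S + 5 = 5 + S$)
$q = 4$ ($q = 5 - 1 = 4$)
$m{\left(G \right)} = -2 + G$
$12 + m{\left(\frac{1}{5 - 1} \right)} q = 12 + \left(-2 + \frac{1}{5 - 1}\right) 4 = 12 + \left(-2 + \frac{1}{4}\right) 4 = 12 - 7 = 5$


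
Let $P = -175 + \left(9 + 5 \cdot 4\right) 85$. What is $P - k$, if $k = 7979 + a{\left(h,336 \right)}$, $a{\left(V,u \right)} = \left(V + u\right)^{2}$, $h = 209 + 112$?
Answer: $-437338$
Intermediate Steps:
$h = 321$
$k = 439628$ ($k = 7979 + \left(321 + 336\right)^{2} = 7979 + 657^{2} = 7979 + 431649 = 439628$)
$P = 2290$ ($P = -175 + \left(9 + 20\right) 85 = -175 + 29 \cdot 85 = -175 + 2465 = 2290$)
$P - k = 2290 - 439628 = -437338$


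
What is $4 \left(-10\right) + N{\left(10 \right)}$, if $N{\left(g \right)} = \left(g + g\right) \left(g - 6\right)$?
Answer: $40$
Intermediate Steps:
$N{\left(g \right)} = 2 g \left(-6 + g\right)$
$4 \left(-10\right) + N{\left(10 \right)} = 4 \left(-10\right) + 2 \cdot 10 \left(-6 + 10\right) = -40 + 2 \cdot 10 \cdot 4 = -40 + 80 = 40$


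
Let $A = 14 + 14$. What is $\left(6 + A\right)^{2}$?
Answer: $1156$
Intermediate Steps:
$A = 28$
$\left(6 + A\right)^{2} = \left(6 + 28\right)^{2} = 34^{2} = 1156$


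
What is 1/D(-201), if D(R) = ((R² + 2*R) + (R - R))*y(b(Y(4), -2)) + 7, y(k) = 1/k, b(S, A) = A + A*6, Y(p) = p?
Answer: -14/39901 ≈ -0.00035087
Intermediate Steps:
b(S, A) = 7*A (b(S, A) = A + 6*A = 7*A)
y(k) = 1/k
D(R) = 7 - R/7 - R²/14 (D(R) = ((R² + 2*R) + (R - R))/((7*(-2))) + 7 = ((R² + 2*R) + 0)/(-14) + 7 = (R² + 2*R)*(-1/14) + 7 = (-R/7 - R²/14) + 7 = 7 - R/7 - R²/14)
1/D(-201) = 1/(7 - ⅐*(-201) - 1/14*(-201)²) = 1/(7 + 201/7 - 1/14*40401) = 1/(7 + 201/7 - 40401/14) = 1/(-39901/14) = -14/39901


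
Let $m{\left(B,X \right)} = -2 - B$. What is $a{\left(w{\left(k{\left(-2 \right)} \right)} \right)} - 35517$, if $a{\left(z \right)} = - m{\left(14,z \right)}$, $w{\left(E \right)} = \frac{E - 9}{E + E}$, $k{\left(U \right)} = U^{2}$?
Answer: $-35501$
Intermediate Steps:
$w{\left(E \right)} = \frac{-9 + E}{2 E}$ ($w{\left(E \right)} = \frac{E - 9}{2 E} = \left(-9 + E\right) \frac{1}{2 E} = \frac{-9 + E}{2 E}$)
$a{\left(z \right)} = 16$ ($a{\left(z \right)} = - (-2 - 14) = \left(-1\right) \left(-16\right) = 16$)
$a{\left(w{\left(k{\left(-2 \right)} \right)} \right)} - 35517 = 16 - 35517 = -35501$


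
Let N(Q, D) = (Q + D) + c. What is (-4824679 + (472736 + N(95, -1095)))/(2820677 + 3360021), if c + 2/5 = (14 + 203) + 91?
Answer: -21763177/30903490 ≈ -0.70423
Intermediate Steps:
c = 1538/5 (c = -⅖ + ((14 + 203) + 91) = -⅖ + (217 + 91) = -⅖ + 308 = 1538/5 ≈ 307.60)
N(Q, D) = 1538/5 + D + Q (N(Q, D) = (Q + D) + 1538/5 = (D + Q) + 1538/5 = 1538/5 + D + Q)
(-4824679 + (472736 + N(95, -1095)))/(2820677 + 3360021) = (-4824679 + (472736 + (1538/5 - 1095 + 95)))/(2820677 + 3360021) = (-4824679 + (472736 - 3462/5))/6180698 = (-4824679 + 2360218/5)*(1/6180698) = -21763177/5*1/6180698 = -21763177/30903490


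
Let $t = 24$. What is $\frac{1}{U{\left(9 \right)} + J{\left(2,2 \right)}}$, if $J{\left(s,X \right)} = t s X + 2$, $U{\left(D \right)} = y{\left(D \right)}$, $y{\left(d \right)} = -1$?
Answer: $\frac{1}{97} \approx 0.010309$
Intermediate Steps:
$U{\left(D \right)} = -1$
$J{\left(s,X \right)} = 2 + 24 X s$ ($J{\left(s,X \right)} = 24 s X + 2 = 24 X s + 2 = 2 + 24 X s$)
$\frac{1}{U{\left(9 \right)} + J{\left(2,2 \right)}} = \frac{1}{-1 + \left(2 + 24 \cdot 2 \cdot 2\right)} = \frac{1}{-1 + \left(2 + 96\right)} = \frac{1}{-1 + 98} = \frac{1}{97}$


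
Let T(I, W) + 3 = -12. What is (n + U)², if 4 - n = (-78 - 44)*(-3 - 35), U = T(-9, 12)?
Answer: 21594609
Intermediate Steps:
T(I, W) = -15 (T(I, W) = -3 - 12 = -15)
U = -15
n = -4632 (n = 4 - (-78 - 44)*(-3 - 35) = 4 - (-122)*(-38) = 4 - 1*4636 = 4 - 4636 = -4632)
(n + U)² = (-4632 - 15)² = (-4647)² = 21594609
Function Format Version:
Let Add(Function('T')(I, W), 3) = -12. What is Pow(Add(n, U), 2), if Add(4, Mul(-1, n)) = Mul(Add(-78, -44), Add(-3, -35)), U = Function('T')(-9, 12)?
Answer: 21594609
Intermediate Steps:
Function('T')(I, W) = -15 (Function('T')(I, W) = Add(-3, -12) = -15)
U = -15
n = -4632 (n = Add(4, Mul(-1, Mul(Add(-78, -44), Add(-3, -35)))) = Add(4, Mul(-1, Mul(-122, -38))) = Add(4, Mul(-1, 4636)) = Add(4, -4636) = -4632)
Pow(Add(n, U), 2) = Pow(Add(-4632, -15), 2) = Pow(-4647, 2) = 21594609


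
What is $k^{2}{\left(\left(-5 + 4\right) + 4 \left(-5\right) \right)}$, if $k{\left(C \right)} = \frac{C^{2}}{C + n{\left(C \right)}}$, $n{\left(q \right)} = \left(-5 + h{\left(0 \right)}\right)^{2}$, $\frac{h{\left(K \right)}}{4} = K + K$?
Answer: $\frac{194481}{16} \approx 12155.0$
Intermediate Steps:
$h{\left(K \right)} = 8 K$ ($h{\left(K \right)} = 4 \left(K + K\right) = 4 \cdot 2 K = 8 K$)
$n{\left(q \right)} = 25$ ($n{\left(q \right)} = \left(-5 + 8 \cdot 0\right)^{2} = \left(-5 + 0\right)^{2} = \left(-5\right)^{2} = 25$)
$k{\left(C \right)} = \frac{C^{2}}{25 + C}$ ($k{\left(C \right)} = \frac{C^{2}}{C + 25} = \frac{C^{2}}{25 + C}$)
$k^{2}{\left(\left(-5 + 4\right) + 4 \left(-5\right) \right)} = \left(\frac{\left(\left(-5 + 4\right) + 4 \left(-5\right)\right)^{2}}{25 + \left(\left(-5 + 4\right) + 4 \left(-5\right)\right)}\right)^{2} = \left(\frac{\left(-1 - 20\right)^{2}}{25 - 21}\right)^{2} = \left(\frac{\left(-21\right)^{2}}{25 - 21}\right)^{2} = \left(\frac{441}{4}\right)^{2} = \frac{194481}{16}$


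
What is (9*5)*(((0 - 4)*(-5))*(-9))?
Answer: -8100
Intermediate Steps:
(9*5)*(((0 - 4)*(-5))*(-9)) = 45*(-4*(-5)*(-9)) = 45*(20*(-9)) = 45*(-180) = -8100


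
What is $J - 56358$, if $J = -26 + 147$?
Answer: $-56237$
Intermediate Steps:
$J = 121$
$J - 56358 = 121 - 56358 = -56237$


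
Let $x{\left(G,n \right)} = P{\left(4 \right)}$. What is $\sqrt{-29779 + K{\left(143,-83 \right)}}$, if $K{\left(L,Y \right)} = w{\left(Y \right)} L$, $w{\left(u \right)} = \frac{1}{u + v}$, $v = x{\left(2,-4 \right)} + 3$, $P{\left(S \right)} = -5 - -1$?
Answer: $\frac{i \sqrt{52533159}}{42} \approx 172.57 i$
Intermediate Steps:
$P{\left(S \right)} = -4$ ($P{\left(S \right)} = -5 + 1 = -4$)
$x{\left(G,n \right)} = -4$
$v = -1$ ($v = -4 + 3 = -1$)
$w{\left(u \right)} = \frac{1}{-1 + u}$ ($w{\left(u \right)} = \frac{1}{u - 1} = \frac{1}{-1 + u}$)
$K{\left(L,Y \right)} = \frac{L}{-1 + Y}$
$\sqrt{-29779 + K{\left(143,-83 \right)}} = \sqrt{-29779 + \frac{143}{-1 - 83}} = \sqrt{-29779 + \frac{143}{-84}} = \sqrt{-29779 + 143 \left(- \frac{1}{84}\right)} = \sqrt{-29779 - \frac{143}{84}} = \sqrt{- \frac{2501579}{84}} = \frac{i \sqrt{52533159}}{42}$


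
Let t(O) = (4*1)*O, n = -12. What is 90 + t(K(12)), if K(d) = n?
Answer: 42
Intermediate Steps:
K(d) = -12
t(O) = 4*O
90 + t(K(12)) = 90 + 4*(-12) = 90 - 48 = 42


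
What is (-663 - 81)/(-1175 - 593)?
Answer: 93/221 ≈ 0.42081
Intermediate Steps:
(-663 - 81)/(-1175 - 593) = -744/(-1768) = -1/1768*(-744) = 93/221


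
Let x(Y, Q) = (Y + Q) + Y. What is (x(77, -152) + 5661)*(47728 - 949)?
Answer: 264909477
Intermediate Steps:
x(Y, Q) = Q + 2*Y (x(Y, Q) = (Q + Y) + Y = Q + 2*Y)
(x(77, -152) + 5661)*(47728 - 949) = ((-152 + 2*77) + 5661)*(47728 - 949) = ((-152 + 154) + 5661)*46779 = (2 + 5661)*46779 = 5663*46779 = 264909477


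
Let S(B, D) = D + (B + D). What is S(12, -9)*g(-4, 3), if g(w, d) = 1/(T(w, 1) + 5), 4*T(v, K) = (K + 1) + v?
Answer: -4/3 ≈ -1.3333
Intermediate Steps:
S(B, D) = B + 2*D
T(v, K) = ¼ + K/4 + v/4 (T(v, K) = ((K + 1) + v)/4 = ((1 + K) + v)/4 = (1 + K + v)/4 = ¼ + K/4 + v/4)
g(w, d) = 1/(11/2 + w/4) (g(w, d) = 1/((¼ + (¼)*1 + w/4) + 5) = 1/((¼ + ¼ + w/4) + 5) = 1/((½ + w/4) + 5) = 1/(11/2 + w/4))
S(12, -9)*g(-4, 3) = (12 + 2*(-9))*(4/(22 - 4)) = (12 - 18)*(4/18) = -24/18 = -6*2/9 = -4/3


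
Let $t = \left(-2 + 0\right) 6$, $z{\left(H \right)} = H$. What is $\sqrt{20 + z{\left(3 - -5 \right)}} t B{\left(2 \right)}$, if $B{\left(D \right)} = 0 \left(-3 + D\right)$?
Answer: $0$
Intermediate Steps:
$B{\left(D \right)} = 0$
$t = -12$ ($t = \left(-2\right) 6 = -12$)
$\sqrt{20 + z{\left(3 - -5 \right)}} t B{\left(2 \right)} = \sqrt{20 + \left(3 - -5\right)} \left(-12\right) 0 = \sqrt{20 + \left(3 + 5\right)} \left(-12\right) 0 = \sqrt{20 + 8} \left(-12\right) 0 = \sqrt{28} \left(-12\right) 0 = 2 \sqrt{7} \left(-12\right) 0 = - 24 \sqrt{7} \cdot 0 = 0$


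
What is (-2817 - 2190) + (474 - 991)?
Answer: -5524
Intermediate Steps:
(-2817 - 2190) + (474 - 991) = -5007 - 517 = -5524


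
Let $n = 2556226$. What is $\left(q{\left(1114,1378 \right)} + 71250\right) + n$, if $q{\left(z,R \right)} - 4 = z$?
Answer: $2628594$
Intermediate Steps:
$q{\left(z,R \right)} = 4 + z$
$\left(q{\left(1114,1378 \right)} + 71250\right) + n = \left(\left(4 + 1114\right) + 71250\right) + 2556226 = \left(1118 + 71250\right) + 2556226 = 72368 + 2556226 = 2628594$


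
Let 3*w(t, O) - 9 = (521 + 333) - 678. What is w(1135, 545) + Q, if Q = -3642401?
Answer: -10927018/3 ≈ -3.6423e+6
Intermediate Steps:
w(t, O) = 185/3 (w(t, O) = 3 + ((521 + 333) - 678)/3 = 3 + (854 - 678)/3 = 3 + (⅓)*176 = 3 + 176/3 = 185/3)
w(1135, 545) + Q = 185/3 - 3642401 = -10927018/3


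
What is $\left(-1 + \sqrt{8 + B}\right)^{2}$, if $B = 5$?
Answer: $\left(1 - \sqrt{13}\right)^{2} \approx 6.7889$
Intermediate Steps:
$\left(-1 + \sqrt{8 + B}\right)^{2} = \left(-1 + \sqrt{8 + 5}\right)^{2} = \left(-1 + \sqrt{13}\right)^{2}$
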